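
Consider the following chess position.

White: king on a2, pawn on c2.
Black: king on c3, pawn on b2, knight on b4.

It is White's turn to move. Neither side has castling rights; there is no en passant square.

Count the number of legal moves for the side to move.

White to move; king on a2.
In check: yes, from the black knight on b4.
Legal moves: Ka3, Kb1.
Count: 2.

2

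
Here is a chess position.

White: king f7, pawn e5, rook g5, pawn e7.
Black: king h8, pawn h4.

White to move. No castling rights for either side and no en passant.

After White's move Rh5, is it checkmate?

After Rh5: black king on h8; in check: yes, from the white rook on h5.
King squares — g7: attacked by Kf7; h7: attacked by Rh5; g8: attacked by Kf7.
Black has no legal moves → checkmate.

yes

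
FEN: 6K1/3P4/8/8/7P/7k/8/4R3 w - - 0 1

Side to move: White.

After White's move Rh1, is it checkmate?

After Rh1: black king on h3; in check: yes, from the white rook on h1.
Black has 3 legal replies: Kg4, Kg3, Kg2.
In check but a legal move exists → not checkmate.

no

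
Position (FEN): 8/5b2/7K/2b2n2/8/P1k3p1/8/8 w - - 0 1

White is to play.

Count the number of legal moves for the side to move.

2

White to move; king on h6.
In check: yes, from the black knight on f5.
Legal moves: Kh7, Kg5.
Count: 2.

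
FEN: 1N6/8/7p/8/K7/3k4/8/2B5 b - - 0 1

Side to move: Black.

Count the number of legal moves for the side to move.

Black to move; king on d3.
In check: no.
Legal moves: Ke4, Kd4, Kc4, Kc3, Ke2, Kc2, h5.
Count: 7.

7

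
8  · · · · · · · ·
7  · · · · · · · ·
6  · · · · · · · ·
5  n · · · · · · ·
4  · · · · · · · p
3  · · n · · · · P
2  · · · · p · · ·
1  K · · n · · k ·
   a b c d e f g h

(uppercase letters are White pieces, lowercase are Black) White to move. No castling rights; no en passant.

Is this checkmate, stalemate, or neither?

stalemate

White to move; white king on a1.
In check: no.
King squares — b1: attacked by Nc3; a2: attacked by Nc3; b2: attacked by Nd1.
Legal moves for White: none.
Not in check and no legal moves → stalemate.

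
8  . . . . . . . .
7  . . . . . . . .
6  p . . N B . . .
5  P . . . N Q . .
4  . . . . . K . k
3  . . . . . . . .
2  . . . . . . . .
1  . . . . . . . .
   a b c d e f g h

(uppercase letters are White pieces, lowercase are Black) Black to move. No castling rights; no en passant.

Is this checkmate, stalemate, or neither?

stalemate

Black to move; black king on h4.
In check: no.
King squares — g3: attacked by Kf4; h3: attacked by Qf5; g4: attacked by Kf4; g5: attacked by Kf4; h5: attacked by Qf5.
Legal moves for Black: none.
Not in check and no legal moves → stalemate.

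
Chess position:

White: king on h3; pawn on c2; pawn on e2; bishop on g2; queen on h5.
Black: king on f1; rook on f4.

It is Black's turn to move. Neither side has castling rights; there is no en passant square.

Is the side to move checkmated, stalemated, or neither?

neither

Black to move; black king on f1.
In check: yes, from the white bishop on g2.
Legal moves for Black: Kf2, Kg1, Ke1.
Black is in check but has 3 legal moves → neither.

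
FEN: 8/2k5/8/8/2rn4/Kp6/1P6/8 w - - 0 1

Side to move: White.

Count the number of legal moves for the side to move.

0

White to move; king on a3.
In check: no.
Legal moves: none.
Count: 0.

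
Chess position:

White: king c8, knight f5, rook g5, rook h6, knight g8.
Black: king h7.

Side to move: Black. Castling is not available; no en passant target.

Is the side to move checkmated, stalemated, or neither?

Black to move; black king on h7.
In check: yes, from the white rook on h6.
King squares — g6: attacked by Rg5; h6: attacked by Nf5; g7: attacked by Nf5; g8: attacked by Rg5; h8: attacked by Rh6.
Legal moves for Black: none.
In check with no legal moves → checkmate.

checkmate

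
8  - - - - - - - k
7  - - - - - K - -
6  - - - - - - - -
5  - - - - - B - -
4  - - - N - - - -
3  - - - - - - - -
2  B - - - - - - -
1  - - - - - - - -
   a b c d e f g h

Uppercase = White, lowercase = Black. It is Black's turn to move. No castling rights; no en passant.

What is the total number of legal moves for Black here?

0

Black to move; king on h8.
In check: no.
Legal moves: none.
Count: 0.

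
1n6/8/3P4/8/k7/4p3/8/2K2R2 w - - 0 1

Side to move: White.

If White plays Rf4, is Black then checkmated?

no

After Rf4: black king on a4; in check: yes, from the white rook on f4.
Black has 4 legal replies: Kb5, Ka5, Kb3, Ka3.
In check but a legal move exists → not checkmate.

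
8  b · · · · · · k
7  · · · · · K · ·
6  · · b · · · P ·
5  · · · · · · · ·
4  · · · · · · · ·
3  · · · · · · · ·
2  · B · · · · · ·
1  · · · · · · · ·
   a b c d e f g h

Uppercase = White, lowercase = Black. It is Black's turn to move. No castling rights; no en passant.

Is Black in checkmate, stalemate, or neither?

checkmate

Black to move; black king on h8.
In check: yes, from the white bishop on b2.
King squares — g7: attacked by Bb2; h7: attacked by Pg6; g8: attacked by Kf7.
Legal moves for Black: none.
In check with no legal moves → checkmate.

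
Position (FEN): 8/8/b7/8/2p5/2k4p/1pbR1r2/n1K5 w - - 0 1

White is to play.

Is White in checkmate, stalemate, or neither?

checkmate

White to move; white king on c1.
In check: yes, from the black pawn on b2.
King squares — b1: attacked by Bc2; d1: attacked by Bc2; b2: attacked by Kc3; c2: attacked by Na1; d2: own rook.
Legal moves for White: none.
In check with no legal moves → checkmate.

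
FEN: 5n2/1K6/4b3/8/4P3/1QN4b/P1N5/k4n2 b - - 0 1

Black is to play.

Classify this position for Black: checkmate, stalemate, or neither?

checkmate

Black to move; black king on a1.
In check: yes, from the white knight on c2.
King squares — b1: attacked by Qb3; a2: attacked by Qb3; b2: attacked by Qb3.
Legal moves for Black: none.
In check with no legal moves → checkmate.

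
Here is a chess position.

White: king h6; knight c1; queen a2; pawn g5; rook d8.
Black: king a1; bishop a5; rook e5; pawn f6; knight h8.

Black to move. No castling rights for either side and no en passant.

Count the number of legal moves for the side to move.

0

Black to move; king on a1.
In check: yes, from the white queen on a2.
Legal moves: none.
Count: 0.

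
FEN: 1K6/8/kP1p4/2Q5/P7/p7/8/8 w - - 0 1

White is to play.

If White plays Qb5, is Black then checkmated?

After Qb5: black king on a6; in check: yes, from the white queen on b5.
King squares — a5: attacked by Qb5; b5: attacked by Pa4; b6: attacked by Qb5; a7: attacked by Pb6; b7: attacked by Kb8.
Black has no legal moves → checkmate.

yes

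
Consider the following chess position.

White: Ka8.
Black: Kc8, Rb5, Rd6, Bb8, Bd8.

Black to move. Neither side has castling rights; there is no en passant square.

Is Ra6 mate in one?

yes

After Ra6: white king on a8; in check: yes, from the black rook on a6.
King squares — a7: attacked by Ra6; b7: attacked by Rb5; b8: attacked by Rb5.
White has no legal moves → checkmate.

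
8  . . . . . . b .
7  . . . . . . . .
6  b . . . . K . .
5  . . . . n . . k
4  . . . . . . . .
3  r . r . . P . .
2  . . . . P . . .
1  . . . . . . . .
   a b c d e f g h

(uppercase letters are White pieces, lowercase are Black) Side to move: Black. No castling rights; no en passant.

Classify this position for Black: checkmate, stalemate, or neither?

Black to move; black king on h5.
In check: no.
Legal moves for Black include: Bh7, Bf7, Be6, Bd5, Bgc4, Bb3, Ba2, Bc8, Bb7, Bb5, Bac4, Bd3, Bxe2, Kh6, Kh4, Nf7, Nd7+, Ng6, ... (list truncated; more exist).
Black has legal moves and is not in check → neither.

neither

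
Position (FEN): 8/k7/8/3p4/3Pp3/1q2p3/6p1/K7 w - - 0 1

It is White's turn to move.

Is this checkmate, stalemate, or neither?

White to move; white king on a1.
In check: no.
King squares — b1: attacked by Qb3; a2: attacked by Qb3; b2: attacked by Qb3.
Legal moves for White: none.
Not in check and no legal moves → stalemate.

stalemate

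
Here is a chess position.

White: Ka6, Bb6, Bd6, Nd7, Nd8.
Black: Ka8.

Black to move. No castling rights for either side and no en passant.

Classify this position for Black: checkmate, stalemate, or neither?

stalemate

Black to move; black king on a8.
In check: no.
King squares — a7: attacked by Ka6; b7: attacked by Ka6; b8: attacked by Bd6.
Legal moves for Black: none.
Not in check and no legal moves → stalemate.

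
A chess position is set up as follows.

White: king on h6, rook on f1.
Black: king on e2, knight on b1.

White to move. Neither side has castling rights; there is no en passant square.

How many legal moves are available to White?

White to move; king on h6.
In check: no.
Legal moves: Kh7, Kg7, Kg6, Kh5, Kg5, Rf8, Rf7, Rf6, Rf5, Rf4, Rf3, Rf2+, Rh1, Rg1, Re1+, Rd1, Rc1, Rxb1.
Count: 18.

18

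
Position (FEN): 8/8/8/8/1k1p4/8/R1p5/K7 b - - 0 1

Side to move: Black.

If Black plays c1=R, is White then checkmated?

After c1=R: white king on a1; in check: yes, from the black rook on c1.
White has 1 legal reply: Kb2.
In check but a legal move exists → not checkmate.

no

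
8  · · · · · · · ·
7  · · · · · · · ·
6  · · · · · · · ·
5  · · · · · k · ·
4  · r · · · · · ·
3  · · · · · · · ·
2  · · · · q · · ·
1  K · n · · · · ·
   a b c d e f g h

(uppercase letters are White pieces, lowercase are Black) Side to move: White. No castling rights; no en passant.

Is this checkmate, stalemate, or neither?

stalemate

White to move; white king on a1.
In check: no.
King squares — b1: attacked by Rb4; a2: attacked by Nc1; b2: attacked by Qe2.
Legal moves for White: none.
Not in check and no legal moves → stalemate.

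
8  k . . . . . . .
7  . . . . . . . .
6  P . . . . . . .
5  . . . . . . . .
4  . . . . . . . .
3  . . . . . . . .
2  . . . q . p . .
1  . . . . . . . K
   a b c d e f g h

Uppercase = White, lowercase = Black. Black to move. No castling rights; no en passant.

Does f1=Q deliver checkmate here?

yes

After f1=Q: white king on h1; in check: yes, from the black queen on f1.
King squares — g1: attacked by Qf1; g2: attacked by Qf1; h2: attacked by Qd2.
White has no legal moves → checkmate.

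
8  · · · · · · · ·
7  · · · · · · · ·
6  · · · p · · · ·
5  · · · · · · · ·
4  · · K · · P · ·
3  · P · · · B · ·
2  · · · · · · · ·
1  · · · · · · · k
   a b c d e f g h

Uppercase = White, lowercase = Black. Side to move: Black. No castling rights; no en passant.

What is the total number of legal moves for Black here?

Black to move; king on h1.
In check: yes, from the white bishop on f3.
Legal moves: Kh2, Kg1.
Count: 2.

2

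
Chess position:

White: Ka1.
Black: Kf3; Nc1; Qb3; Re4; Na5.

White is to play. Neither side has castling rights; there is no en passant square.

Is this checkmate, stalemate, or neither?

White to move; white king on a1.
In check: no.
King squares — b1: attacked by Qb3; a2: attacked by Nc1; b2: attacked by Qb3.
Legal moves for White: none.
Not in check and no legal moves → stalemate.

stalemate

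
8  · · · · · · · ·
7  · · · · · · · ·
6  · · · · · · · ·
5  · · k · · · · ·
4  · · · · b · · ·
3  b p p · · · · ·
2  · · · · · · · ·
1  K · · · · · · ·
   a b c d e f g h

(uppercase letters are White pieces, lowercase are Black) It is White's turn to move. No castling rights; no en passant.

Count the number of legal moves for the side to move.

0

White to move; king on a1.
In check: no.
Legal moves: none.
Count: 0.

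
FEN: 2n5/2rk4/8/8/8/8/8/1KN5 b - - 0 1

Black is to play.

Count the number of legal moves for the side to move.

Black to move; king on d7.
In check: no.
Legal moves: Ne7, Na7, Nd6, Nb6, Ke8, Kd8, Ke7, Ke6, Kd6, Kc6, Rb7+, Ra7, Rc6, Rc5, Rc4, Rc3, Rc2, Rxc1+.
Count: 18.

18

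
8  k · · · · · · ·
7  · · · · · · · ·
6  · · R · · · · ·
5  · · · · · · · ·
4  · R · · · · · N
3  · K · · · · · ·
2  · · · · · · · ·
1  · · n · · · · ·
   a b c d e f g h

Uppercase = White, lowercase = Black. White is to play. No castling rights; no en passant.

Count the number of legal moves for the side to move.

White to move; king on b3.
In check: yes, from the black knight on c1.
Legal moves: Kc4, Ka4, Kc3, Ka3, Kc2, Kb2, Rxc1.
Count: 7.

7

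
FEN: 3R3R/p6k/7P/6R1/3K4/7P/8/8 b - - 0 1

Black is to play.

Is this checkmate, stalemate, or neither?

checkmate

Black to move; black king on h7.
In check: yes, from the white rook on h8.
King squares — g6: attacked by Rg5; h6: attacked by Rh8; g7: attacked by Rg5; g8: attacked by Rg5; h8: attacked by Rd8.
Legal moves for Black: none.
In check with no legal moves → checkmate.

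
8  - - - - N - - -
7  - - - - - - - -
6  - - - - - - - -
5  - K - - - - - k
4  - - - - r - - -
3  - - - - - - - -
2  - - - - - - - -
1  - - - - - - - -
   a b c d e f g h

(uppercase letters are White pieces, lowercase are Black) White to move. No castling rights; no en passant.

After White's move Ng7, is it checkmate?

After Ng7: black king on h5; in check: yes, from the white knight on g7.
Black has 5 legal replies: Kh6, Kg6, Kg5, Kh4, Kg4.
In check but a legal move exists → not checkmate.

no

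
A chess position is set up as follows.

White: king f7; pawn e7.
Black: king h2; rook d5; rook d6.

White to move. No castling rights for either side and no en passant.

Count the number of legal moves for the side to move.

White to move; king on f7.
In check: no.
Legal moves: Kg8, Kf8, Ke8, Kg7, e8=Q, e8=R, e8=B, e8=N.
Count: 8.

8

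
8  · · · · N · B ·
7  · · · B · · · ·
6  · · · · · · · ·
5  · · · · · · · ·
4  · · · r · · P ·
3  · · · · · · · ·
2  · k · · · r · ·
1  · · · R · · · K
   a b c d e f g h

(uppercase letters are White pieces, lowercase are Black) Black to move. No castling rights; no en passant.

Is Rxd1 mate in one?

yes

After Rxd1: white king on h1; in check: yes, from the black rook on d1.
King squares — g1: attacked by Rd1; g2: attacked by Rf2; h2: attacked by Rf2.
White has no legal moves → checkmate.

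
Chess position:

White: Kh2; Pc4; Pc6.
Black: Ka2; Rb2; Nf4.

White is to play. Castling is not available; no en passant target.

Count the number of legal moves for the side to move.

White to move; king on h2.
In check: yes, from the black rook on b2.
Legal moves: Kg3, Kh1, Kg1.
Count: 3.

3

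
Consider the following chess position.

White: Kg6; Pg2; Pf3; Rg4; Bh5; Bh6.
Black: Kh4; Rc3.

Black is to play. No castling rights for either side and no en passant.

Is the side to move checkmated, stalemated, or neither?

checkmate

Black to move; black king on h4.
In check: yes, from the white rook on g4.
King squares — g3: attacked by Rg4; h3: attacked by Pg2; g4: attacked by Pf3; g5: attacked by Rg4; h5: attacked by Kg6.
Legal moves for Black: none.
In check with no legal moves → checkmate.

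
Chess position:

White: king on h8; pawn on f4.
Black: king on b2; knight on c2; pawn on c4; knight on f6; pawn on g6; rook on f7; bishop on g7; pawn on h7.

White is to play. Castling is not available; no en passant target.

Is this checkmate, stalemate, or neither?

checkmate

White to move; white king on h8.
In check: yes, from the black bishop on g7.
King squares — g7: attacked by Rf7; h7: attacked by Nf6; g8: attacked by Nf6.
Legal moves for White: none.
In check with no legal moves → checkmate.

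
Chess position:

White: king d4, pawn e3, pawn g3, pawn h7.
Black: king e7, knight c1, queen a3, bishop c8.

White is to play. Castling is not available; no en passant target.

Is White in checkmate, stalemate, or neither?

White to move; white king on d4.
In check: no.
Legal moves for White: Ke5, Kd5, Ke4, Kc4, h8=Q, h8=R, h8=B, h8=N, g4, e4.
White has 10 legal moves and is not in check → neither.

neither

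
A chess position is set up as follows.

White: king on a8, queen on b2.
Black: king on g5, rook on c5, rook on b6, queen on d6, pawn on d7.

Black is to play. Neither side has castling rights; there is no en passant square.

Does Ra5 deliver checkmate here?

After Ra5: white king on a8; in check: yes, from the black rook on a5.
King squares — a7: attacked by Ra5; b7: attacked by Rb6; b8: attacked by Rb6.
White has no legal moves → checkmate.

yes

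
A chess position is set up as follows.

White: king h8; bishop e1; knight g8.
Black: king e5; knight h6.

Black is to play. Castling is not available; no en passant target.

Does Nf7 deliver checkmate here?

no

After Nf7: white king on h8; in check: yes, from the black knight on f7.
White has 2 legal replies: Kh7, Kg7.
In check but a legal move exists → not checkmate.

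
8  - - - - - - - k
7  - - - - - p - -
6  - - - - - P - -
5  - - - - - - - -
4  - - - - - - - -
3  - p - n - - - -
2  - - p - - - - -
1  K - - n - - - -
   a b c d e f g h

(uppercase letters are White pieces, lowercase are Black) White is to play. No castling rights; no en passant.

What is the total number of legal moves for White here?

White to move; king on a1.
In check: no.
Legal moves: none.
Count: 0.

0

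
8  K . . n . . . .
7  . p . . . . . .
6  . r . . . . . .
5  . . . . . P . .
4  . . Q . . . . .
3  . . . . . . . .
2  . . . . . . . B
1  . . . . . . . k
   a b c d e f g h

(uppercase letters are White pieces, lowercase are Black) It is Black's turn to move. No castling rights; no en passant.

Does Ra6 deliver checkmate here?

After Ra6: white king on a8; in check: yes, from the black rook on a6.
White has 2 legal replies: Kb8, Qxa6.
In check but a legal move exists → not checkmate.

no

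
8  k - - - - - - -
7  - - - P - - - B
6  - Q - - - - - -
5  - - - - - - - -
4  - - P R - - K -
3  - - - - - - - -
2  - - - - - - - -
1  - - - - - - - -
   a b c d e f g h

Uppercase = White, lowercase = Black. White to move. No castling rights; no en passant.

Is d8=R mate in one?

yes

After d8=R: black king on a8; in check: yes, from the white rook on d8.
King squares — a7: attacked by Qb6; b7: attacked by Qb6; b8: attacked by Qb6.
Black has no legal moves → checkmate.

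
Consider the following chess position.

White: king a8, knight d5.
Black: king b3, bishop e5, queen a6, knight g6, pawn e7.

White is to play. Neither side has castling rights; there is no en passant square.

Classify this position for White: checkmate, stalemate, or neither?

checkmate

White to move; white king on a8.
In check: yes, from the black queen on a6.
King squares — a7: attacked by Qa6; b7: attacked by Qa6; b8: attacked by Be5.
Legal moves for White: none.
In check with no legal moves → checkmate.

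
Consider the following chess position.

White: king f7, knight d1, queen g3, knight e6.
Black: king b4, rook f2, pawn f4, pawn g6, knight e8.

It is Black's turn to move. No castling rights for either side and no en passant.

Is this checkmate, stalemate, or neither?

Black to move; black king on b4.
In check: no.
Legal moves for Black include: Ng7, Nc7, Nf6, Nd6+, Kb5, Ka5, Kc4, Ka4, Rf3, Rh2, Rg2, Re2, Rd2, Rc2, Rb2, Ra2, Rf1, fxg3+, ... (list truncated; more exist).
Black has legal moves and is not in check → neither.

neither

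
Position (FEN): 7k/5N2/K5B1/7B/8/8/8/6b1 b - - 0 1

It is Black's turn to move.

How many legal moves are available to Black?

Black to move; king on h8.
In check: yes, from the white knight on f7.
Legal moves: Kg8, Kg7.
Count: 2.

2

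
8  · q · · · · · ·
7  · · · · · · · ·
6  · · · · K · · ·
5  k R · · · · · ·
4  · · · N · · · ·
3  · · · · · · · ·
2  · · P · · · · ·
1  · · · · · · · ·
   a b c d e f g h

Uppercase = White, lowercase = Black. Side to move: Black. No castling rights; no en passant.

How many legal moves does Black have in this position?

3

Black to move; king on a5.
In check: yes, from the white rook on b5.
Legal moves: Ka6, Ka4, Qxb5.
Count: 3.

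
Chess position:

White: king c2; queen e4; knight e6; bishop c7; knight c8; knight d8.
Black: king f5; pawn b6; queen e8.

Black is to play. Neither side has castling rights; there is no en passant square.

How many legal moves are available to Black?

Black to move; king on f5.
In check: yes, from the white queen on e4.
Legal moves: Kf6, Kxe4.
Count: 2.

2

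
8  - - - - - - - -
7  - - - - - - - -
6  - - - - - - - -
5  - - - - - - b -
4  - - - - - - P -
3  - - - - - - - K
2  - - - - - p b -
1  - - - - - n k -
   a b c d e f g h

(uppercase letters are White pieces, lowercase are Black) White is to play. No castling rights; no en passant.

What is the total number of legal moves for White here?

White to move; king on h3.
In check: yes, from the black bishop on g2.
Legal moves: none.
Count: 0.

0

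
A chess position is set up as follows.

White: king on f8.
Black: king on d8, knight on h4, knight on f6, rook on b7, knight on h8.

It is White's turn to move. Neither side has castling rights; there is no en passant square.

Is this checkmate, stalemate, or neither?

stalemate

White to move; white king on f8.
In check: no.
King squares — e7: attacked by Rb7; f7: attacked by Rb7; g7: attacked by Rb7; e8: attacked by Nf6; g8: attacked by Nf6.
Legal moves for White: none.
Not in check and no legal moves → stalemate.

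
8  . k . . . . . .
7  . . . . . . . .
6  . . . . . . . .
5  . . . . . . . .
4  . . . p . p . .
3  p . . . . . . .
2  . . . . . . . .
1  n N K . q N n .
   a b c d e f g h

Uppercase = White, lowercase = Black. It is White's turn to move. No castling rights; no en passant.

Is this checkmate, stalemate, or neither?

checkmate

White to move; white king on c1.
In check: yes, from the black queen on e1.
King squares — b1: own knight; d1: attacked by Qe1; b2: attacked by Pa3; c2: attacked by Na1; d2: attacked by Qe1.
Legal moves for White: none.
In check with no legal moves → checkmate.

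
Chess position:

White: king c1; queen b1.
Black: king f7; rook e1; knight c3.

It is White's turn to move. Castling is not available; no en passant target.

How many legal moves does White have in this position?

3

White to move; king on c1.
In check: yes, from the black rook on e1.
Legal moves: Kd2, Kc2, Kb2.
Count: 3.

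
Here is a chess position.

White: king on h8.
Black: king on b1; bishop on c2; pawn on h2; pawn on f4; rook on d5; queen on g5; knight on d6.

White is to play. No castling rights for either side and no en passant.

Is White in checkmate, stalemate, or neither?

White to move; white king on h8.
In check: no.
King squares — g7: attacked by Qg5; h7: attacked by Bc2; g8: attacked by Qg5.
Legal moves for White: none.
Not in check and no legal moves → stalemate.

stalemate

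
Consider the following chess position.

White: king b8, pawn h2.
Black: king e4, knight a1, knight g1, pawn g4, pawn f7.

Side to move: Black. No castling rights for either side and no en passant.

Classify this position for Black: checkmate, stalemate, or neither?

neither

Black to move; black king on e4.
In check: no.
Legal moves for Black: Kf5, Ke5, Kd5, Kf4, Kd4, Kf3, Ke3, Kd3, Nh3, Nf3, Ne2, Nb3, Nc2, f6, g3, f5.
Black has 16 legal moves and is not in check → neither.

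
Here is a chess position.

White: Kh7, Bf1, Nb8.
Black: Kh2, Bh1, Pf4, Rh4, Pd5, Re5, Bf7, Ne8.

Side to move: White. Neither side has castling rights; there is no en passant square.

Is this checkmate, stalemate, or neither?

White to move; white king on h7.
In check: yes, from the black rook on h4.
King squares — g6: attacked by Bf7; h6: attacked by Rh4; g7: attacked by Ne8; g8: attacked by Bf7; h8: attacked by Rh4.
Legal moves for White: none.
In check with no legal moves → checkmate.

checkmate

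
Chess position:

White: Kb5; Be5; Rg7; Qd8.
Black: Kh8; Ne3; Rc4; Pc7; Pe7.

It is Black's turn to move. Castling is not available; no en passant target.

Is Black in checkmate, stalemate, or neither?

checkmate

Black to move; black king on h8.
In check: yes, from the white queen on d8.
King squares — g7: attacked by Be5; h7: attacked by Rg7; g8: attacked by Rg7.
Legal moves for Black: none.
In check with no legal moves → checkmate.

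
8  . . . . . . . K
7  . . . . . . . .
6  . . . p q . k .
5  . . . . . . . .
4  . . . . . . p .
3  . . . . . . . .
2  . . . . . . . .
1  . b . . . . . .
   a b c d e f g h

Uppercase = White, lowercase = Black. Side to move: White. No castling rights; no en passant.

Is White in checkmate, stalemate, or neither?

White to move; white king on h8.
In check: no.
King squares — g7: attacked by Kg6; h7: attacked by Kg6; g8: attacked by Qe6.
Legal moves for White: none.
Not in check and no legal moves → stalemate.

stalemate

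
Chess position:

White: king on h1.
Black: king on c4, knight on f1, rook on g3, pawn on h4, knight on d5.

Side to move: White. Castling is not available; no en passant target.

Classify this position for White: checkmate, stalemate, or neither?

stalemate

White to move; white king on h1.
In check: no.
King squares — g1: attacked by Rg3; g2: attacked by Rg3; h2: attacked by Nf1.
Legal moves for White: none.
Not in check and no legal moves → stalemate.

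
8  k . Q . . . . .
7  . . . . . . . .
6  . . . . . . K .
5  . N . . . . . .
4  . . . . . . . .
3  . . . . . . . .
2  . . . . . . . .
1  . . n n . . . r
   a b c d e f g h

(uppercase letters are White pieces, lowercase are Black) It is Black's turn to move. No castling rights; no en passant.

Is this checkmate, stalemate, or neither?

Black to move; black king on a8.
In check: yes, from the white queen on c8.
King squares — a7: attacked by Nb5; b7: attacked by Qc8; b8: attacked by Qc8.
Legal moves for Black: none.
In check with no legal moves → checkmate.

checkmate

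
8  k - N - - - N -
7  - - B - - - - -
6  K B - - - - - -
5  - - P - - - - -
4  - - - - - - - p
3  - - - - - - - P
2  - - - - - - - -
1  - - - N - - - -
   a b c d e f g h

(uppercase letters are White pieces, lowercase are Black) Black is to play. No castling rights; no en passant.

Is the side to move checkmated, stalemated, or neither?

Black to move; black king on a8.
In check: no.
King squares — a7: attacked by Ka6; b7: attacked by Ka6; b8: attacked by Bc7.
Legal moves for Black: none.
Not in check and no legal moves → stalemate.

stalemate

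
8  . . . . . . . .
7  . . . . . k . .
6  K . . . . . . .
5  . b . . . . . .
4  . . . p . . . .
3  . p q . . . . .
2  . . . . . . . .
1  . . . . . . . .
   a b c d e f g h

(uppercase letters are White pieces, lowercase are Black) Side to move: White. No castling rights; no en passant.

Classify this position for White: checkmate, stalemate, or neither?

neither

White to move; white king on a6.
In check: yes, from the black bishop on b5.
King squares — a5: attacked by Qc3; b5: available; b6: available; a7: available; b7: available.
Legal moves for White: Kb7, Ka7, Kb6, Kxb5.
White is in check but has 4 legal moves → neither.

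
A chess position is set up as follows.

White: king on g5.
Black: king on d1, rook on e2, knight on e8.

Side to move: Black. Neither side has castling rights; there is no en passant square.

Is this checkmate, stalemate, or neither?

Black to move; black king on d1.
In check: no.
Legal moves for Black include: Ng7, Nc7, Nf6, Nd6, Re7, Re6, Re5+, Re4, Re3, Rh2, Rg2+, Rf2, Rd2, Rc2, Rb2, Ra2, Re1, Kd2, ... (list truncated; more exist).
Black has legal moves and is not in check → neither.

neither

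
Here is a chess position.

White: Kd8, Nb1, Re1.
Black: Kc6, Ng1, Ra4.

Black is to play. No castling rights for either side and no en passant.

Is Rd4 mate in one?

no

After Rd4: white king on d8; in check: yes, from the black rook on d4.
White has 3 legal replies: Ke8, Kc8, Ke7.
In check but a legal move exists → not checkmate.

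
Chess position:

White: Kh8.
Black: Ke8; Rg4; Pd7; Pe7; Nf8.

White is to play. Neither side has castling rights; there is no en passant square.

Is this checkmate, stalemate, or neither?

White to move; white king on h8.
In check: no.
King squares — g7: attacked by Rg4; h7: attacked by Nf8; g8: attacked by Rg4.
Legal moves for White: none.
Not in check and no legal moves → stalemate.

stalemate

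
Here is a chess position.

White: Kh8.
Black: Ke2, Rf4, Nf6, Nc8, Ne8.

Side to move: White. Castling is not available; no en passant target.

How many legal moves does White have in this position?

White to move; king on h8.
In check: no.
Legal moves: none.
Count: 0.

0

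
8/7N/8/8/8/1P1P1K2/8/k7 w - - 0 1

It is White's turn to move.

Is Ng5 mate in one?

After Ng5: black king on a1; in check: no.
Black is not in check, so this cannot be checkmate.

no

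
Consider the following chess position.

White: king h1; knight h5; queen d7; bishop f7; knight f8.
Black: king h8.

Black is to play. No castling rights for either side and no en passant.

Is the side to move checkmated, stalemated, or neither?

stalemate

Black to move; black king on h8.
In check: no.
King squares — g7: attacked by Nh5; h7: attacked by Nf8; g8: attacked by Bf7.
Legal moves for Black: none.
Not in check and no legal moves → stalemate.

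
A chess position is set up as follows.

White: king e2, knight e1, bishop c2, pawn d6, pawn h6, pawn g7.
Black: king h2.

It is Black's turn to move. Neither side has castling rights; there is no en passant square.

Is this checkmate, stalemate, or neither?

neither

Black to move; black king on h2.
In check: no.
Legal moves for Black: Kh3, Kg3, Kh1, Kg1.
Black has 4 legal moves and is not in check → neither.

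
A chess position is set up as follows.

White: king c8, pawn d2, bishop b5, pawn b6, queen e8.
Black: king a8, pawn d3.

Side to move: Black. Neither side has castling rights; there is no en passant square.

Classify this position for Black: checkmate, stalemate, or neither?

Black to move; black king on a8.
In check: no.
King squares — a7: attacked by Pb6; b7: attacked by Kc8; b8: attacked by Kc8.
Legal moves for Black: none.
Not in check and no legal moves → stalemate.

stalemate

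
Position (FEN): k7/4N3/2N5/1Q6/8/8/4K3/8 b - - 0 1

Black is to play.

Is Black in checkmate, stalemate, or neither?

stalemate

Black to move; black king on a8.
In check: no.
King squares — a7: attacked by Nc6; b7: attacked by Qb5; b8: attacked by Qb5.
Legal moves for Black: none.
Not in check and no legal moves → stalemate.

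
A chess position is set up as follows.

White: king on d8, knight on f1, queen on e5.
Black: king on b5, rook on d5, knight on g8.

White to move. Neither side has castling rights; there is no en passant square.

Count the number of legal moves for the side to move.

5

White to move; king on d8.
In check: yes, from the black rook on d5.
Legal moves: Ke8, Kc8, Kc7, Qd6, Qxd5+.
Count: 5.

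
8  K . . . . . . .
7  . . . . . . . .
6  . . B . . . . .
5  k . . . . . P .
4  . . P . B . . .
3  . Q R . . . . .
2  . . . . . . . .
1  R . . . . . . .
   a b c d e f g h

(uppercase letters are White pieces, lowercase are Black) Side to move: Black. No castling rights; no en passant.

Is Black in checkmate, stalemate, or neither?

checkmate

Black to move; black king on a5.
In check: yes, from the white rook on a1.
King squares — a4: attacked by Ra1; b4: attacked by Qb3; b5: attacked by Qb3; a6: attacked by Ra1; b6: attacked by Qb3.
Legal moves for Black: none.
In check with no legal moves → checkmate.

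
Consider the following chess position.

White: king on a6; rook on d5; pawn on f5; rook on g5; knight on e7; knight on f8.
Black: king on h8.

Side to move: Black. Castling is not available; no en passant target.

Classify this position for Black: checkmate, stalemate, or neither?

stalemate

Black to move; black king on h8.
In check: no.
King squares — g7: attacked by Rg5; h7: attacked by Nf8; g8: attacked by Rg5.
Legal moves for Black: none.
Not in check and no legal moves → stalemate.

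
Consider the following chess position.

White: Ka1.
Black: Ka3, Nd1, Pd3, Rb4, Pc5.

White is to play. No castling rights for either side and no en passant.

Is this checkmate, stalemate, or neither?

stalemate

White to move; white king on a1.
In check: no.
King squares — b1: attacked by Rb4; a2: attacked by Ka3; b2: attacked by Nd1.
Legal moves for White: none.
Not in check and no legal moves → stalemate.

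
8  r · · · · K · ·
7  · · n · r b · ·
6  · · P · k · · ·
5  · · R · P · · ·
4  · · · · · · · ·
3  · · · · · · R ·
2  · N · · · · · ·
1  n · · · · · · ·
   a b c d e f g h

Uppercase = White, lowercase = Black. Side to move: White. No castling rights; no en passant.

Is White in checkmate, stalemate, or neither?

neither

White to move; white king on f8.
In check: yes, from the black rook on a8.
Legal moves for White: Kg7.
White is in check but has 1 legal move → neither.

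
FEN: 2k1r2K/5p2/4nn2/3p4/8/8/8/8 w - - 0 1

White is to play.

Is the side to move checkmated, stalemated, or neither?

White to move; white king on h8.
In check: yes, from the black rook on e8.
King squares — g7: attacked by Ne6; h7: attacked by Nf6; g8: attacked by Nf6.
Legal moves for White: none.
In check with no legal moves → checkmate.

checkmate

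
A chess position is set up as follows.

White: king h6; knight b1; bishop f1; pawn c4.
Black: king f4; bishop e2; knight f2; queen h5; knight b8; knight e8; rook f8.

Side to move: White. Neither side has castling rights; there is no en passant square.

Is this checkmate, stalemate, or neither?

checkmate

White to move; white king on h6.
In check: yes, from the black queen on h5.
King squares — g5: attacked by Kf4; h5: attacked by Be2; g6: attacked by Qh5; g7: attacked by Ne8; h7: attacked by Qh5.
Legal moves for White: none.
In check with no legal moves → checkmate.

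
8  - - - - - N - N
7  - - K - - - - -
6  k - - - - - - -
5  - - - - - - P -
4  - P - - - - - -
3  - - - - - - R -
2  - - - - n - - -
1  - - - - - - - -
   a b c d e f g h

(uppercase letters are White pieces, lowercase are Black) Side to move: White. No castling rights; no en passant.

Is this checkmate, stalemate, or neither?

White to move; white king on c7.
In check: no.
Legal moves for White include: Nf7, Nhg6, Nh7, Nd7, Nfg6, Ne6, Kd8, Kc8, Kb8, Kd7, Kd6, Kc6, Rg4, Rh3, Rf3, Re3, Rd3, Rc3, ... (list truncated; more exist).
White has legal moves and is not in check → neither.

neither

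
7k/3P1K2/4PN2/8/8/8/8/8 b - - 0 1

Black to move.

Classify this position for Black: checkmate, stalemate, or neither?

stalemate

Black to move; black king on h8.
In check: no.
King squares — g7: attacked by Kf7; h7: attacked by Nf6; g8: attacked by Nf6.
Legal moves for Black: none.
Not in check and no legal moves → stalemate.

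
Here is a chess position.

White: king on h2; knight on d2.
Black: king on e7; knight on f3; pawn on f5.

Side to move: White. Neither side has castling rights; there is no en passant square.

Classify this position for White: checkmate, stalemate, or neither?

neither

White to move; white king on h2.
In check: yes, from the black knight on f3.
King squares — g1: attacked by Nf3; h1: available; g2: available; g3: available; h3: available.
Legal moves for White: Kh3, Kg3, Kg2, Kh1, Nxf3.
White is in check but has 5 legal moves → neither.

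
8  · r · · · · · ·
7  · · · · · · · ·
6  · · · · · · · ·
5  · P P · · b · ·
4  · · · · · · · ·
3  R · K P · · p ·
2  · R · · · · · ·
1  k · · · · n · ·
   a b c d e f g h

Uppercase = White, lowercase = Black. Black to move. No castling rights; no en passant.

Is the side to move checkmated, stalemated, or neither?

checkmate

Black to move; black king on a1.
In check: yes, from the white rook on a3.
King squares — b1: attacked by Rb2; a2: attacked by Rb2; b2: attacked by Kc3.
Legal moves for Black: none.
In check with no legal moves → checkmate.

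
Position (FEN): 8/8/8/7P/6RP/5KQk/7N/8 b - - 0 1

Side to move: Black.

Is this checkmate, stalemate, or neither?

Black to move; black king on h3.
In check: yes, from the white queen on g3.
King squares — g2: attacked by Kf3; h2: attacked by Qg3; g3: attacked by Kf3; g4: attacked by Nh2; h4: attacked by Qg3.
Legal moves for Black: none.
In check with no legal moves → checkmate.

checkmate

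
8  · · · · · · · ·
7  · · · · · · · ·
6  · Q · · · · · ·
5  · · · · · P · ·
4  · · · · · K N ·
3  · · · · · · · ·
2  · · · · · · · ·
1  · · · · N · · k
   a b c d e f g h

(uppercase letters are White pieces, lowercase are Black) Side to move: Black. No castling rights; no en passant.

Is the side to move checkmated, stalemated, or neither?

Black to move; black king on h1.
In check: no.
King squares — g1: attacked by Qb6; g2: attacked by Ne1; h2: attacked by Ng4.
Legal moves for Black: none.
Not in check and no legal moves → stalemate.

stalemate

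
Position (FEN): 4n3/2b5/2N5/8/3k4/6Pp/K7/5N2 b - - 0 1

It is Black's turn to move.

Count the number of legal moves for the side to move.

6

Black to move; king on d4.
In check: yes, from the white knight on c6.
Legal moves: Kd5, Kc5, Ke4, Kc4, Kd3, Kc3.
Count: 6.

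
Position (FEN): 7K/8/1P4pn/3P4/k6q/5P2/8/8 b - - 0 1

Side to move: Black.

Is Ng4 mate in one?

After Ng4: white king on h8; in check: yes, from the black queen on h4.
White has 2 legal replies: Kg8, Kg7.
In check but a legal move exists → not checkmate.

no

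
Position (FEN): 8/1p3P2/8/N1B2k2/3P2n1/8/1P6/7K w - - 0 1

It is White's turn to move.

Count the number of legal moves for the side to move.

White to move; king on h1.
In check: no.
Legal moves: Bf8, Be7, Ba7, Bd6, Bb6, Bb4, Ba3, Nxb7, Nc6, Nc4, Nb3, Kg2, Kg1, f8=Q+, f8=R+, f8=B, f8=N, d5, b3, b4.
Count: 20.

20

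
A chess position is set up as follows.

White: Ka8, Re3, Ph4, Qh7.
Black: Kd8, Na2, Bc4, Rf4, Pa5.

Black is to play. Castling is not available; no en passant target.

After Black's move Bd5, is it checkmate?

After Bd5: white king on a8; in check: yes, from the black bishop on d5.
White has 3 legal replies: Kb8, Ka7, Qb7.
In check but a legal move exists → not checkmate.

no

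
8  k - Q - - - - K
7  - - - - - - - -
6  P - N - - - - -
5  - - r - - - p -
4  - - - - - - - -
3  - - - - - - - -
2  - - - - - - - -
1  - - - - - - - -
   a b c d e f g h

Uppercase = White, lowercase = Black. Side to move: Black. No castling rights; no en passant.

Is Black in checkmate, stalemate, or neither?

checkmate

Black to move; black king on a8.
In check: yes, from the white queen on c8.
King squares — a7: attacked by Nc6; b7: attacked by Pa6; b8: attacked by Nc6.
Legal moves for Black: none.
In check with no legal moves → checkmate.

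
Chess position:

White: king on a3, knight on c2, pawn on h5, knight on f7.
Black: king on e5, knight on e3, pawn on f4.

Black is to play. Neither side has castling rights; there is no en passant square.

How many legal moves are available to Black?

5

Black to move; king on e5.
In check: yes, from the white knight on f7.
Legal moves: Kf6, Ke6, Kf5, Kd5, Ke4.
Count: 5.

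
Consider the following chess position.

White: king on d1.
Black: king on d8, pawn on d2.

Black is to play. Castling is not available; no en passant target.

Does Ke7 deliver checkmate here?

no

After Ke7: white king on d1; in check: no.
White is not in check, so this cannot be checkmate.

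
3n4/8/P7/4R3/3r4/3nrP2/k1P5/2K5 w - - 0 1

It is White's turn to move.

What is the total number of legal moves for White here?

White to move; king on c1.
In check: yes, from the black knight on d3.
Legal moves: Kd2, Kd1, cxd3.
Count: 3.

3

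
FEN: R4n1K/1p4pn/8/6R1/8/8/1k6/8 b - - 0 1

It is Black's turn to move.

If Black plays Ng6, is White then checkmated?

no

After Ng6: white king on h8; in check: yes, from the black knight on g6.
White has 4 legal replies: Kg8, Kxh7, Kxg7, Rxg6.
In check but a legal move exists → not checkmate.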